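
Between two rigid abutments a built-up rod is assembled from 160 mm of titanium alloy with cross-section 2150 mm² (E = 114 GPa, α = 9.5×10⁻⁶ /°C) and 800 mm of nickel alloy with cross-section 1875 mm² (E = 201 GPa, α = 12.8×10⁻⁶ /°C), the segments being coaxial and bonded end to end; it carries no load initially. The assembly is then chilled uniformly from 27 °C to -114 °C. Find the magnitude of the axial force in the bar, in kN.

P ≈ 597 kN (tensile)

Free thermal contraction of the whole bar: Σ αᵢΔT Lᵢ = 9.5×10⁻⁶×141×160 + 12.8×10⁻⁶×141×800 = 1.658 mm.
The rigid supports impose zero overall length change; the single axial force P common to all segments must satisfy P Σ Lᵢ/(AᵢEᵢ) = δ_free.
Σ Lᵢ/(AᵢEᵢ) = 160/(2150×114×10³) + 800/(1875×201×10³) = 2.776×10⁻⁶ mm/N.
Hence P = δ_free / Σ(L/AE) = 1.658/2.776×10⁻⁶ = 597.4 kN (tensile).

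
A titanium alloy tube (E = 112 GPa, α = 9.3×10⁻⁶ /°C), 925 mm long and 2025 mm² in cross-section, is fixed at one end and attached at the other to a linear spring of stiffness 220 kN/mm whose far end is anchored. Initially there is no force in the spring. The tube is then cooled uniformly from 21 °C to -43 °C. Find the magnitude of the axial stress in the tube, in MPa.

If the spring were absent the tube would shorten by αΔT L = 9.3×10⁻⁶ × 64 × 925 = 0.5506 mm.
Let P be the tensile force in the spring. The tube extends elastically by PL/(AE) and the spring stretches by P/k; together these equal δ_free.
P [ L/(AE) + 1/k ] = δ_free → P [ 925/(2025×112×10³) + 1/(220×10³) ] = 0.5506.
P = 0.5506 / 8.624×10⁻⁶ = 63840 N.
σ = P/A = 63840/2025 = 31.53 MPa.

σ ≈ 31.5 MPa (tensile)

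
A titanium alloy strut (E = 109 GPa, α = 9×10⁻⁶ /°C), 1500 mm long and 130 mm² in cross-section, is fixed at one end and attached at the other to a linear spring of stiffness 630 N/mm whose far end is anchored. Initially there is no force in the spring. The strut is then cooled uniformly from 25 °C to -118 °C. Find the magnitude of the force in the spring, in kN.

If the spring were absent the strut would shorten by αΔT L = 9×10⁻⁶ × 143 × 1500 = 1.93 mm.
With a force P in the spring, the elastic change of the strut is PL/(AE) and that of the spring is P/k; compatibility requires their sum to equal δ_free.
P [ L/(AE) + 1/k ] = δ_free → P [ 1500/(130×109×10³) + 1/(630) ] = 1.93.
P = 1.93 / 0.001693 = 1140 N.

P ≈ 1.14 kN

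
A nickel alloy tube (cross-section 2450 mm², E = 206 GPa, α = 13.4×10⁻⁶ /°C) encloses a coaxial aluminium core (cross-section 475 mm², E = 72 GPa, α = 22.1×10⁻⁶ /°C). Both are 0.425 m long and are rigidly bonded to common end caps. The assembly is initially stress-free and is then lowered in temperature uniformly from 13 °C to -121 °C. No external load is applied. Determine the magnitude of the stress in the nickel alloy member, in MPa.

Both members must finish at the same length. With the larger α, the aluminium tends to over-contract; the plates restrain it, putting the aluminium in tension and the nickel alloy in compression. With no external load the two internal forces are equal and opposite, magnitude P.
Compatibility of the two members (thermal + elastic change equal): (α₁ − α₂)ΔT = P·[1/(A₁E₁) + 1/(A₂E₂)].
|α₁ − α₂|·ΔT = 8.7×10⁻⁶ × 134 = 0.001166.
1/(A₁E₁) + 1/(A₂E₂) = 1/(2450×206×10³) + 1/(475×72×10³) = 3.122×10⁻⁸ N⁻¹.
So P = 0.001166 / 3.122×10⁻⁸ = 37.34 kN.
σ_{nickel alloy} = P/A₁ = 37340/2450 = 15.24 MPa, compressive.

σ ≈ 15.2 MPa (compressive)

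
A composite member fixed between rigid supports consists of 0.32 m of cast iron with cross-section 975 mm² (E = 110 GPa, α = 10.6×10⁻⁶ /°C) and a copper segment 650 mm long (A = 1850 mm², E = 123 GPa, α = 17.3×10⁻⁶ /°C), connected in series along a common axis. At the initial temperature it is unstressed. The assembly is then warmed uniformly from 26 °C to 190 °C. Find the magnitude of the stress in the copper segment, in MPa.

σ ≈ 222 MPa (compressive)

If the supports were absent, the total length change would be Σ αᵢΔT Lᵢ = 10.6×10⁻⁶×164×320 + 17.3×10⁻⁶×164×650 = 2.4 mm.
Since the ends are fixed, an axial force P builds up, equal in every segment, with P · Σ Lᵢ/(AᵢEᵢ) = δ_free.
Σ Lᵢ/(AᵢEᵢ) = 320/(975×110×10³) + 650/(1850×123×10³) = 5.84×10⁻⁶ mm/N.
Hence P = δ_free / Σ(L/AE) = 2.4/5.84×10⁻⁶ = 411 kN (compressive).
σ_{copper} = P / A = 411000 / 1850 = 222.2 MPa.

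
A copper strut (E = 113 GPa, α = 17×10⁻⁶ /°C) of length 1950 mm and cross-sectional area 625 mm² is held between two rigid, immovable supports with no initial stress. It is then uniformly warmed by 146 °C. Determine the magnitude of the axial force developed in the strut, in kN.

With zero net strain, σ = E·αΔT = 113 GPa × 17×10⁻⁶ × 146 = 280.5 MPa.
P = AEαΔT = 625 × 113×10³ × 17×10⁻⁶ × 146 = 175.3 kN (compressive).

P ≈ 175 kN (compressive)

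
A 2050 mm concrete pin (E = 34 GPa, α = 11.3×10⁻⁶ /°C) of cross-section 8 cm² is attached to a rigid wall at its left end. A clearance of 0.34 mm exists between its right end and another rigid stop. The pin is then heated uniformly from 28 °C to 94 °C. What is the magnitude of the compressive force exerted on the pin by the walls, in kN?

If the wall were absent the pin would grow by αΔT L = 11.3×10⁻⁶ × 66 × 2050 = 1.529 mm.
After closing the 0.34 mm clearance, 1.529 − 0.34 = 1.189 mm of expansion remains to be suppressed by the wall.
So σ = E(δ_free − g)/L = 34×10³ × 1.189/2050 = 19.72 MPa.
Force on the wall = σA = 19.72 × 800 mm² = 15.77 kN.

P ≈ 15.8 kN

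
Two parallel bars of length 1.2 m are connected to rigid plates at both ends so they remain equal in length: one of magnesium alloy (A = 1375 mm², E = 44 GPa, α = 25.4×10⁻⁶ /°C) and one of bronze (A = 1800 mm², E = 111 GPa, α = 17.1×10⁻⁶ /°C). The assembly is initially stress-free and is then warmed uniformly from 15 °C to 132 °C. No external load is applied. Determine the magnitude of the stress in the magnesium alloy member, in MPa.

σ ≈ 32.8 MPa (compressive)

Both members must finish at the same length. With the larger α, the magnesium alloy tends to over-expand; the plates restrain it, putting the magnesium alloy in compression and the bronze in tension. With no external load the two internal forces are equal and opposite, magnitude P.
Equating the net (thermal + elastic) strains gives |α₁ − α₂|·ΔT = P·[1/(A₁E₁) + 1/(A₂E₂)].
|α₁ − α₂|·ΔT = 8.3×10⁻⁶ × 117 = 0.0009711.
1/(A₁E₁) + 1/(A₂E₂) = 1/(1375×44×10³) + 1/(1800×111×10³) = 2.153×10⁻⁸ N⁻¹.
So P = 0.0009711 / 2.153×10⁻⁸ = 45.1 kN.
σ_{magnesium alloy} = P/A₁ = 45100/1375 = 32.8 MPa, compressive.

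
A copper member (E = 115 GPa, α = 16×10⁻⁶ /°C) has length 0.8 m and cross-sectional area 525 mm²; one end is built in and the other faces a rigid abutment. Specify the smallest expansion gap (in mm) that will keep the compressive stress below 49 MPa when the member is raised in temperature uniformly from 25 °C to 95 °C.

g ≈ 0.555 mm

With no wall the member would lengthen by αΔT L = 16×10⁻⁶ × 70 × 800 = 0.896 mm.
A stress of 49 MPa corresponds to the wall pushing the member back by σL/E = 49×800/(115×10³) = 0.3409 mm.
The gap must absorb the remainder: g_min = 0.896 − 0.3409 = 0.5551 mm.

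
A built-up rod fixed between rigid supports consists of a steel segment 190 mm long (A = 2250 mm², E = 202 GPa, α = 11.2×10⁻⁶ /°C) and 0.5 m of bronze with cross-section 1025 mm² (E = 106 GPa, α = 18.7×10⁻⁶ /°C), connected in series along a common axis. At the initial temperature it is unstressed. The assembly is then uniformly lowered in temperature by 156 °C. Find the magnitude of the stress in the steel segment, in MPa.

σ ≈ 159 MPa (tensile)

If the supports were absent, the total length change would be Σ αᵢΔT Lᵢ = 11.2×10⁻⁶×156×190 + 18.7×10⁻⁶×156×500 = 1.791 mm.
The rigid supports impose zero overall length change; the single axial force P common to all segments must satisfy P Σ Lᵢ/(AᵢEᵢ) = δ_free.
Σ Lᵢ/(AᵢEᵢ) = 190/(2250×202×10³) + 500/(1025×106×10³) = 5.02×10⁻⁶ mm/N.
P = 1.791 / 5.02×10⁻⁶ = 356700 N = 356.7 kN, tensile.
σ_{steel} = P / A = 356700 / 2250 = 158.5 MPa.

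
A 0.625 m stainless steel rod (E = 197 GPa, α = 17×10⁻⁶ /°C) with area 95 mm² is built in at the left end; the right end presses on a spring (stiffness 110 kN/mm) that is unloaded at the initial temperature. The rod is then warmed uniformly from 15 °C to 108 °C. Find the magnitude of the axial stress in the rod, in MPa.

The unrestrained thermal change is αΔT L = 17×10⁻⁶ × 93 × 625 = 0.9881 mm.
With a force P in the spring, the elastic change of the rod is PL/(AE) and that of the spring is P/k; compatibility requires their sum to equal δ_free.
So P = δ_free / [L/(AE) + 1/k] = 0.9881 / [ 625/(95×197×10³) + 1/(110×10³) ].
P = 0.9881 / 4.249×10⁻⁵ = 23260 N.
σ = P/A = 23260/95 = 244.8 MPa.

σ ≈ 245 MPa (compressive)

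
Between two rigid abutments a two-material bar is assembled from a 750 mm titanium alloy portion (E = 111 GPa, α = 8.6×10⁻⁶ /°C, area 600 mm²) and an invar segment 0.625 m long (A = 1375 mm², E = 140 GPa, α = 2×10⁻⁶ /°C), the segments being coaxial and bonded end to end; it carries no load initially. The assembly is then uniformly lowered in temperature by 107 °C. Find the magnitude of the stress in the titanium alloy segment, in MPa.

If the supports were absent, the total length change would be Σ αᵢΔT Lᵢ = 8.6×10⁻⁶×107×750 + 2×10⁻⁶×107×625 = 0.8239 mm.
Since the ends are fixed, an axial force P builds up, equal in every segment, with P · Σ Lᵢ/(AᵢEᵢ) = δ_free.
Σ Lᵢ/(AᵢEᵢ) = 750/(600×111×10³) + 625/(1375×140×10³) = 1.451×10⁻⁵ mm/N.
Hence P = δ_free / Σ(L/AE) = 0.8239/1.451×10⁻⁵ = 56.79 kN (tensile).
σ_{titanium alloy} = P / A = 56790 / 600 = 94.65 MPa.

σ ≈ 94.6 MPa (tensile)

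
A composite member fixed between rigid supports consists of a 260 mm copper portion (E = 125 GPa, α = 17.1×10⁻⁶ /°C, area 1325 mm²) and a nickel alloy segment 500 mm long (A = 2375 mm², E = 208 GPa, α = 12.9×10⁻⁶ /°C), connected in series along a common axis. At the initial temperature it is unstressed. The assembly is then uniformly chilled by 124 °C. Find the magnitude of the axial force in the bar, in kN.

If the supports were absent, the total length change would be Σ αᵢΔT Lᵢ = 17.1×10⁻⁶×124×260 + 12.9×10⁻⁶×124×500 = 1.351 mm.
The rigid supports impose zero overall length change; the single axial force P common to all segments must satisfy P Σ Lᵢ/(AᵢEᵢ) = δ_free.
The series flexibility is Σ Lᵢ/(AᵢEᵢ) = 260/(1325×125×10³) + 500/(2375×208×10³) = 2.582×10⁻⁶ mm/N.
P = 1.351 / 2.582×10⁻⁶ = 523300 N = 523.3 kN, tensile.

P ≈ 523 kN (tensile)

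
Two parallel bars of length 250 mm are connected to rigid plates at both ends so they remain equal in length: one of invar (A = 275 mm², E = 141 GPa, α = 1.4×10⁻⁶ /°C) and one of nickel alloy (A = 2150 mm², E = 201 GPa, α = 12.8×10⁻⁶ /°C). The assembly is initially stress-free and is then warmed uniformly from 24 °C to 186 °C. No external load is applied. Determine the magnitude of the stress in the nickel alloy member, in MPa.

The nickel alloy has the larger α, so on heating it would change length more than the invar if both were free. The rigid plates force a common final length, so the nickel alloy is put into compression and the invar into tension, with equal and opposite forces P (no external load).
Compatibility of the two members (thermal + elastic change equal): (α₁ − α₂)ΔT = P·[1/(A₁E₁) + 1/(A₂E₂)].
|α₁ − α₂|·ΔT = 11.4×10⁻⁶ × 162 = 0.001847.
1/(A₁E₁) + 1/(A₂E₂) = 1/(275×141×10³) + 1/(2150×201×10³) = 2.81×10⁻⁸ N⁻¹.
So P = 0.001847 / 2.81×10⁻⁸ = 65.71 kN.
σ_{nickel alloy} = P/A₂ = 65710/2150 = 30.56 MPa, compressive.

σ ≈ 30.6 MPa (compressive)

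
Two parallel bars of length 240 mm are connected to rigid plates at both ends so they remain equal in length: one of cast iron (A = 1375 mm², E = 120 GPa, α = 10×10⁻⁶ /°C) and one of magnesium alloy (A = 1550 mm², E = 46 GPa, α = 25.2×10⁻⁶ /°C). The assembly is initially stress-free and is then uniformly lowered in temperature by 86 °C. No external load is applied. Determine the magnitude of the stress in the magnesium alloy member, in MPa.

σ ≈ 42 MPa (tensile)

Both members must finish at the same length. With the larger α, the magnesium alloy tends to over-contract; the plates restrain it, putting the magnesium alloy in tension and the cast iron in compression. With no external load the two internal forces are equal and opposite, magnitude P.
Compatibility of the two members (thermal + elastic change equal): (α₁ − α₂)ΔT = P·[1/(A₁E₁) + 1/(A₂E₂)].
|α₁ − α₂|·ΔT = 15.2×10⁻⁶ × 86 = 0.001307.
1/(A₁E₁) + 1/(A₂E₂) = 1/(1375×120×10³) + 1/(1550×46×10³) = 2.009×10⁻⁸ N⁻¹.
So P = 0.001307 / 2.009×10⁻⁸ = 65.08 kN.
σ_{magnesium alloy} = P/A₂ = 65080/1550 = 41.99 MPa, tensile.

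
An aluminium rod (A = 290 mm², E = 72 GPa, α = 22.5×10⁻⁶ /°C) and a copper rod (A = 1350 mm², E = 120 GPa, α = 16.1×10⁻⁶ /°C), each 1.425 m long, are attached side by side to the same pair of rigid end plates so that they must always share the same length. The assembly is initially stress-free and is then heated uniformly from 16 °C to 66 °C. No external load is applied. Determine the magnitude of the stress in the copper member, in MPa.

σ ≈ 4.38 MPa (tensile)

The aluminium has the larger α, so on heating it would change length more than the copper if both were free. The rigid plates force a common final length, so the aluminium is put into compression and the copper into tension, with equal and opposite forces P (no external load).
Compatibility of the two members (thermal + elastic change equal): (α₁ − α₂)ΔT = P·[1/(A₁E₁) + 1/(A₂E₂)].
|α₁ − α₂|·ΔT = 6.4×10⁻⁶ × 50 = 0.00032.
1/(A₁E₁) + 1/(A₂E₂) = 1/(290×72×10³) + 1/(1350×120×10³) = 5.407×10⁻⁸ N⁻¹.
P = 0.00032 / 5.407×10⁻⁸ = 5919 N = 5.919 kN.
σ_{copper} = P/A₂ = 5919/1350 = 4.384 MPa, tensile.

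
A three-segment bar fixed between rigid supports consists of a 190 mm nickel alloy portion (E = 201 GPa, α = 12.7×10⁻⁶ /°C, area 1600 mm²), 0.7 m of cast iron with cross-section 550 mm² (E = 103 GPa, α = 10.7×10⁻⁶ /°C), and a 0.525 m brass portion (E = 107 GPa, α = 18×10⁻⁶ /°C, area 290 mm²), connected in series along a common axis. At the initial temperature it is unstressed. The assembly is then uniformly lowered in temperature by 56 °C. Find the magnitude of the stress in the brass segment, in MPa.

If the supports were absent, the total length change would be Σ αᵢΔT Lᵢ = 12.7×10⁻⁶×56×190 + 10.7×10⁻⁶×56×700 + 18×10⁻⁶×56×525 = 1.084 mm.
The walls prevent any net length change, so an axial force P (same in every segment) develops. Compatibility: P · Σ Lᵢ/(AᵢEᵢ) = δ_free.
The series flexibility is Σ Lᵢ/(AᵢEᵢ) = 190/(1600×201×10³) + 700/(550×103×10³) + 525/(290×107×10³) = 2.987×10⁻⁵ mm/N.
Hence P = δ_free / Σ(L/AE) = 1.084/2.987×10⁻⁵ = 36.29 kN (tensile).
σ_{brass} = P / A = 36290 / 290 = 125.1 MPa.

σ ≈ 125 MPa (tensile)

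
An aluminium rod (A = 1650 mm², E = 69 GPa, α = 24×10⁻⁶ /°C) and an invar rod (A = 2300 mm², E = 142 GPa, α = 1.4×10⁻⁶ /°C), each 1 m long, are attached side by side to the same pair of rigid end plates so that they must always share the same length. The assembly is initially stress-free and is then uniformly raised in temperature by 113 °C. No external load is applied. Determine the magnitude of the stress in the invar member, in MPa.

σ ≈ 93.7 MPa (tensile)

Both members must finish at the same length. With the larger α, the aluminium tends to over-expand; the plates restrain it, putting the aluminium in compression and the invar in tension. With no external load the two internal forces are equal and opposite, magnitude P.
Setting the final lengths equal and cancelling L: (α₁ − α₂)ΔT = P/(A₁E₁) + P/(A₂E₂).
|α₁ − α₂|·ΔT = 22.6×10⁻⁶ × 113 = 0.002554.
1/(A₁E₁) + 1/(A₂E₂) = 1/(1650×69×10³) + 1/(2300×142×10³) = 1.185×10⁻⁸ N⁻¹.
P = 0.002554 / 1.185×10⁻⁸ = 215600 N = 215.6 kN.
σ_{invar} = P/A₂ = 215600/2300 = 93.74 MPa, tensile.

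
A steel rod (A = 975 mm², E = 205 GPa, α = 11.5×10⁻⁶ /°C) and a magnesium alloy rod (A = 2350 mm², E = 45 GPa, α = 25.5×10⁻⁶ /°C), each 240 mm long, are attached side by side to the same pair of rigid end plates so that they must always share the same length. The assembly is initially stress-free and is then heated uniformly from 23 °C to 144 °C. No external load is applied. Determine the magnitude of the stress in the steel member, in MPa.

Both members must finish at the same length. With the larger α, the magnesium alloy tends to over-expand; the plates restrain it, putting the magnesium alloy in compression and the steel in tension. With no external load the two internal forces are equal and opposite, magnitude P.
Equating the net (thermal + elastic) strains gives |α₁ − α₂|·ΔT = P·[1/(A₁E₁) + 1/(A₂E₂)].
|α₁ − α₂|·ΔT = 14×10⁻⁶ × 121 = 0.001694.
1/(A₁E₁) + 1/(A₂E₂) = 1/(975×205×10³) + 1/(2350×45×10³) = 1.446×10⁻⁸ N⁻¹.
So P = 0.001694 / 1.446×10⁻⁸ = 117.2 kN.
σ_{steel} = P/A₁ = 117200/975 = 120.2 MPa, tensile.

σ ≈ 120 MPa (tensile)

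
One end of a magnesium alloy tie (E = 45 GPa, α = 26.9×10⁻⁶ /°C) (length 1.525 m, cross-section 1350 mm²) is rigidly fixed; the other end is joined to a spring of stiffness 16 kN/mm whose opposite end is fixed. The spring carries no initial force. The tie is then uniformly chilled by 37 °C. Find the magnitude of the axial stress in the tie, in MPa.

If the spring were absent the tie would shorten by αΔT L = 26.9×10⁻⁶ × 37 × 1525 = 1.518 mm.
Let P be the tensile force in the spring. The tie extends elastically by PL/(AE) and the spring stretches by P/k; together these equal δ_free.
So P = δ_free / [L/(AE) + 1/k] = 1.518 / [ 1525/(1350×45×10³) + 1/(16×10³) ].
P = 1.518 / 8.76×10⁻⁵ = 17330 N.
σ = P/A = 17330/1350 = 12.83 MPa.

σ ≈ 12.8 MPa (tensile)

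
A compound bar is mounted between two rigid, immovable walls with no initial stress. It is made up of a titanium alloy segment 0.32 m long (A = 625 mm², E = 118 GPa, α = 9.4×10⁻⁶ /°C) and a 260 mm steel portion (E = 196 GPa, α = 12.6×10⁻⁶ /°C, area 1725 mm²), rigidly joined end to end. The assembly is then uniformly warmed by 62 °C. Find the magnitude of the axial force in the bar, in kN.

If the supports were absent, the total length change would be Σ αᵢΔT Lᵢ = 9.4×10⁻⁶×62×320 + 12.6×10⁻⁶×62×260 = 0.3896 mm.
Since the ends are fixed, an axial force P builds up, equal in every segment, with P · Σ Lᵢ/(AᵢEᵢ) = δ_free.
Σ Lᵢ/(AᵢEᵢ) = 320/(625×118×10³) + 260/(1725×196×10³) = 5.108×10⁻⁶ mm/N.
P = 0.3896 / 5.108×10⁻⁶ = 76270 N = 76.27 kN, compressive.

P ≈ 76.3 kN (compressive)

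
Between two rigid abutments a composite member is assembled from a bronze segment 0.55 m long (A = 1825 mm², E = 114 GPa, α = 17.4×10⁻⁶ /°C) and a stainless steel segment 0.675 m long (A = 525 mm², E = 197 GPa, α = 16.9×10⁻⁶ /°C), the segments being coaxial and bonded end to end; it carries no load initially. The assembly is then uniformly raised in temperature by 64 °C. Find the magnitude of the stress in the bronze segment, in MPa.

σ ≈ 80.2 MPa (compressive)

If the supports were absent, the total length change would be Σ αᵢΔT Lᵢ = 17.4×10⁻⁶×64×550 + 16.9×10⁻⁶×64×675 = 1.343 mm.
The walls prevent any net length change, so an axial force P (same in every segment) develops. Compatibility: P · Σ Lᵢ/(AᵢEᵢ) = δ_free.
Σ Lᵢ/(AᵢEᵢ) = 550/(1825×114×10³) + 675/(525×197×10³) = 9.17×10⁻⁶ mm/N.
Hence P = δ_free / Σ(L/AE) = 1.343/9.17×10⁻⁶ = 146.4 kN (compressive).
σ_{bronze} = P / A = 146400 / 1825 = 80.22 MPa.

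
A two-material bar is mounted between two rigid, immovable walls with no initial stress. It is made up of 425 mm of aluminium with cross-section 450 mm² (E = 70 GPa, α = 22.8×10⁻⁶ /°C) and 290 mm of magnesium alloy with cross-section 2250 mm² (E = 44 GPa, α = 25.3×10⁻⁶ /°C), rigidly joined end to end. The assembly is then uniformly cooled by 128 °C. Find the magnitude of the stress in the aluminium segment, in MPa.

σ ≈ 295 MPa (tensile)

With the walls removed the bar would change length by δ_free = Σ αᵢΔT Lᵢ = 22.8×10⁻⁶×128×425 + 25.3×10⁻⁶×128×290 = 2.179 mm.
The walls prevent any net length change, so an axial force P (same in every segment) develops. Compatibility: P · Σ Lᵢ/(AᵢEᵢ) = δ_free.
The series flexibility is Σ Lᵢ/(AᵢEᵢ) = 425/(450×70×10³) + 290/(2250×44×10³) = 1.642×10⁻⁵ mm/N.
So P = 2.179 / 1.642×10⁻⁵ = 132.7 kN, tensile.
σ_{aluminium} = P / A = 132700 / 450 = 294.9 MPa.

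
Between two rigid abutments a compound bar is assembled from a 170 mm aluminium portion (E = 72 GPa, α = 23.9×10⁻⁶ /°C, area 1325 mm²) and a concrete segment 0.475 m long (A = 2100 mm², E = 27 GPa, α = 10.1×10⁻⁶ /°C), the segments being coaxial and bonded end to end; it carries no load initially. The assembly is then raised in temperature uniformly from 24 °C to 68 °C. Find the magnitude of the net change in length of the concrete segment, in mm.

If the supports were absent, the total length change would be Σ αᵢΔT Lᵢ = 23.9×10⁻⁶×44×170 + 10.1×10⁻⁶×44×475 = 0.3899 mm.
The walls prevent any net length change, so an axial force P (same in every segment) develops. Compatibility: P · Σ Lᵢ/(AᵢEᵢ) = δ_free.
The series flexibility is Σ Lᵢ/(AᵢEᵢ) = 170/(1325×72×10³) + 475/(2100×27×10³) = 1.016×10⁻⁵ mm/N.
P = 0.3899 / 1.016×10⁻⁵ = 38370 N = 38.37 kN, compressive.
For the concrete segment, free thermal change = 10.1×10⁻⁶×44×475 = 0.2111 mm and elastic change from P = 38370×475/(2100×27×10³) = 0.3215 mm; these oppose, so the net change is 0.11 mm (segment shortens).

|ΔL| ≈ 0.11 mm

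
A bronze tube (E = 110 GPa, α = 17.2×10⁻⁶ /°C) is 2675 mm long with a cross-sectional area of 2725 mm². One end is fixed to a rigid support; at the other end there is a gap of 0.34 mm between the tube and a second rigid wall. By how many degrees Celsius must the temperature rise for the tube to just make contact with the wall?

Contact occurs when the free expansion equals the gap: αΔT L = 0.34 mm.
So ΔT = g/(αL) = 0.34/(17.2×10⁻⁶ × 2675) = 7.39 °C.

ΔT ≈ 7.39 °C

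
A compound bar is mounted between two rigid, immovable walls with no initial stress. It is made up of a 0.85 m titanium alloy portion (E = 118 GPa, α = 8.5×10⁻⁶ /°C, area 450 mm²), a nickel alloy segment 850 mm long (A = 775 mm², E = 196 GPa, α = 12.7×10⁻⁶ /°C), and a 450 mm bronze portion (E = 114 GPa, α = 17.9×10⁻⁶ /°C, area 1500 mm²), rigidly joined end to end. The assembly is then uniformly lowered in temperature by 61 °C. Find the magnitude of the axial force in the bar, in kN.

Free thermal contraction of the whole bar: Σ αᵢΔT Lᵢ = 8.5×10⁻⁶×61×850 + 12.7×10⁻⁶×61×850 + 17.9×10⁻⁶×61×450 = 1.591 mm.
Since the ends are fixed, an axial force P builds up, equal in every segment, with P · Σ Lᵢ/(AᵢEᵢ) = δ_free.
Σ Lᵢ/(AᵢEᵢ) = 850/(450×118×10³) + 850/(775×196×10³) + 450/(1500×114×10³) = 2.423×10⁻⁵ mm/N.
Hence P = δ_free / Σ(L/AE) = 1.591/2.423×10⁻⁵ = 65.63 kN (tensile).

P ≈ 65.6 kN (tensile)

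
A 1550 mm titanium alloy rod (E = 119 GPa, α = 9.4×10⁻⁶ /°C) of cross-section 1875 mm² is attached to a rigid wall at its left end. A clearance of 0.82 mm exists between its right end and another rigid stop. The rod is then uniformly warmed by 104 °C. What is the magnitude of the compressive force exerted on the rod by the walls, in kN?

If the wall were absent the rod would grow by αΔT L = 9.4×10⁻⁶ × 104 × 1550 = 1.515 mm.
This exceeds the 0.82 mm gap, so the wall pushes back. The portion of expansion that must be recovered elastically is δ_free − gap = 1.515 − 0.82 = 0.6953 mm.
Compatibility: PL/(AE) = 0.6953 mm, so σ = P/A = E × (0.6953/1550) = 53.38 MPa.
Force on the wall = σA = 53.38 × 1875 mm² = 100.1 kN.

P ≈ 100 kN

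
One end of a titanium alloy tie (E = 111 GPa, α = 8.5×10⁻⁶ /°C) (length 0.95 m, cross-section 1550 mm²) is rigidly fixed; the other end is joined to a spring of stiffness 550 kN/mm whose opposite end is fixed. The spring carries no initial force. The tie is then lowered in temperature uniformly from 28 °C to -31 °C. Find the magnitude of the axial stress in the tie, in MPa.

The unrestrained thermal change is αΔT L = 8.5×10⁻⁶ × 59 × 950 = 0.4764 mm.
Let P be the tensile force in the spring. The tie extends elastically by PL/(AE) and the spring stretches by P/k; together these equal δ_free.
So P = δ_free / [L/(AE) + 1/k] = 0.4764 / [ 950/(1550×111×10³) + 1/(550×10³) ].
P = 0.4764 / 7.34×10⁻⁶ = 64910 N.
σ = P/A = 64910/1550 = 41.88 MPa.

σ ≈ 41.9 MPa (tensile)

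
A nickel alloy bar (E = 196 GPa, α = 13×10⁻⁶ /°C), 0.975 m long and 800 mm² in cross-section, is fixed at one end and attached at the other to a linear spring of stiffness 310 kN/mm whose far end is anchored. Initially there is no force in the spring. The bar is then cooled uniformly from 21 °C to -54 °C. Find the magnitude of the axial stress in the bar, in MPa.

σ ≈ 126 MPa (tensile)

Free thermal contraction: δ_free = αΔT L = 13×10⁻⁶ × 75 × 975 = 0.9506 mm.
Let P be the tensile force in the spring. The bar extends elastically by PL/(AE) and the spring stretches by P/k; together these equal δ_free.
P [ L/(AE) + 1/k ] = δ_free → P [ 975/(800×196×10³) + 1/(310×10³) ] = 0.9506.
P = 0.9506 / 9.444×10⁻⁶ = 100700 N.
σ = P/A = 100700/800 = 125.8 MPa.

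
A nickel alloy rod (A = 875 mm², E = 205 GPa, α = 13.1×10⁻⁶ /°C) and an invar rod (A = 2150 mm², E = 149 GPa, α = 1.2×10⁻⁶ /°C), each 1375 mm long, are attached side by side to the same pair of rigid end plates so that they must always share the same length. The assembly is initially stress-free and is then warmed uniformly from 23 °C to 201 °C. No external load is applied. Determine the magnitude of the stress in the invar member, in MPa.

σ ≈ 113 MPa (tensile)

Equilibrium of a rigid end plate with no external load gives equal and opposite internal forces ±P in the two members. Since α_{nickel alloy} > α_{invar}, heating drives the nickel alloy into compression and the invar into tension.
Equating the net (thermal + elastic) strains gives |α₁ − α₂|·ΔT = P·[1/(A₁E₁) + 1/(A₂E₂)].
|α₁ − α₂|·ΔT = 11.9×10⁻⁶ × 178 = 0.002118.
1/(A₁E₁) + 1/(A₂E₂) = 1/(875×205×10³) + 1/(2150×149×10³) = 8.696×10⁻⁹ N⁻¹.
So P = 0.002118 / 8.696×10⁻⁹ = 243.6 kN.
σ_{invar} = P/A₂ = 243600/2150 = 113.3 MPa, tensile.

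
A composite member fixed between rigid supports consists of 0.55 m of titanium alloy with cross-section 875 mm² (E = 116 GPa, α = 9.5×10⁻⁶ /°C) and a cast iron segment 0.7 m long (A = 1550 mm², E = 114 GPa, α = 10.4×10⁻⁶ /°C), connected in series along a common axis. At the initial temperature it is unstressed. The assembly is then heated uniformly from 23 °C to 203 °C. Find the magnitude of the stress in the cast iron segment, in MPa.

σ ≈ 155 MPa (compressive)

With the walls removed the bar would change length by δ_free = Σ αᵢΔT Lᵢ = 9.5×10⁻⁶×180×550 + 10.4×10⁻⁶×180×700 = 2.251 mm.
The walls prevent any net length change, so an axial force P (same in every segment) develops. Compatibility: P · Σ Lᵢ/(AᵢEᵢ) = δ_free.
Σ Lᵢ/(AᵢEᵢ) = 550/(875×116×10³) + 700/(1550×114×10³) = 9.38×10⁻⁶ mm/N.
Hence P = δ_free / Σ(L/AE) = 2.251/9.38×10⁻⁶ = 240 kN (compressive).
σ_{cast iron} = P / A = 240000 / 1550 = 154.8 MPa.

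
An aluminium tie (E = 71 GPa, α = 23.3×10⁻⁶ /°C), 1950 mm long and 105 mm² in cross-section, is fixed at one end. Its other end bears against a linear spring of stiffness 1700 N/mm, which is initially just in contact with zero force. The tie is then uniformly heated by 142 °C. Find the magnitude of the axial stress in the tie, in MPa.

If the spring were absent the tie would lengthen by αΔT L = 23.3×10⁻⁶ × 142 × 1950 = 6.452 mm.
Let P be the compressive force at the spring. The tie shortens elastically by PL/(AE) and the spring compresses by P/k; together these equal δ_free.
So P = δ_free / [L/(AE) + 1/k] = 6.452 / [ 1950/(105×71×10³) + 1/(1700) ].
P = 6.452 / 0.0008498 = 7592 N.
σ = P/A = 7592/105 = 72.31 MPa.

σ ≈ 72.3 MPa (compressive)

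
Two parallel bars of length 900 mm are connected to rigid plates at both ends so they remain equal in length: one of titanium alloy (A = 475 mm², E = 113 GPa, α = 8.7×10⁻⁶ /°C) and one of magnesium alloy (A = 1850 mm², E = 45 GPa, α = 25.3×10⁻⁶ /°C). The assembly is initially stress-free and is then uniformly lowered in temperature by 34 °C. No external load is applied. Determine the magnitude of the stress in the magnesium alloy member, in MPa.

The magnesium alloy has the larger α, so on cooling it would change length more than the titanium alloy if both were free. The rigid plates force a common final length, so the magnesium alloy is put into tension and the titanium alloy into compression, with equal and opposite forces P (no external load).
Setting the final lengths equal and cancelling L: (α₁ − α₂)ΔT = P/(A₁E₁) + P/(A₂E₂).
|α₁ − α₂|·ΔT = 16.6×10⁻⁶ × 34 = 0.0005644.
1/(A₁E₁) + 1/(A₂E₂) = 1/(475×113×10³) + 1/(1850×45×10³) = 3.064×10⁻⁸ N⁻¹.
P = 0.0005644 / 3.064×10⁻⁸ = 18420 N = 18.42 kN.
σ_{magnesium alloy} = P/A₂ = 18420/1850 = 9.956 MPa, tensile.

σ ≈ 9.96 MPa (tensile)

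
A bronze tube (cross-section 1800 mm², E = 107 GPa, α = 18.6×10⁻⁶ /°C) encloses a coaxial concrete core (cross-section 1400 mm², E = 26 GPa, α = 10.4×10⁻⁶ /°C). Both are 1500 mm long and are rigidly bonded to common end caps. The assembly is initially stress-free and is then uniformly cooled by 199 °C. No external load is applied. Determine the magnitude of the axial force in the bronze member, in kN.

P ≈ 50 kN (tensile in the bronze)

Both members must finish at the same length. With the larger α, the bronze tends to over-contract; the plates restrain it, putting the bronze in tension and the concrete in compression. With no external load the two internal forces are equal and opposite, magnitude P.
Setting the final lengths equal and cancelling L: (α₁ − α₂)ΔT = P/(A₁E₁) + P/(A₂E₂).
|α₁ − α₂|·ΔT = 8.2×10⁻⁶ × 199 = 0.001632.
1/(A₁E₁) + 1/(A₂E₂) = 1/(1800×107×10³) + 1/(1400×26×10³) = 3.266×10⁻⁸ N⁻¹.
P = 0.001632 / 3.266×10⁻⁸ = 49960 N = 49.96 kN.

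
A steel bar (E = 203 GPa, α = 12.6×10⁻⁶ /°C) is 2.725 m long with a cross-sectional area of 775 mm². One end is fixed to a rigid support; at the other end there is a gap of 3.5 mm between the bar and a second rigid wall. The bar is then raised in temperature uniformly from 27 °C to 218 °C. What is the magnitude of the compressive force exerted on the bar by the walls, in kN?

If the wall were absent the bar would grow by αΔT L = 12.6×10⁻⁶ × 191 × 2725 = 6.558 mm.
The gap closes (δ_free > 3.5 mm) and the wall then resists a further 6.558 − 3.5 = 3.058 mm of expansion.
So σ = E(δ_free − g)/L = 203×10³ × 3.058/2725 = 227.8 MPa.
P = σA = 227.8 × 775 = 176.5 kN.

P ≈ 177 kN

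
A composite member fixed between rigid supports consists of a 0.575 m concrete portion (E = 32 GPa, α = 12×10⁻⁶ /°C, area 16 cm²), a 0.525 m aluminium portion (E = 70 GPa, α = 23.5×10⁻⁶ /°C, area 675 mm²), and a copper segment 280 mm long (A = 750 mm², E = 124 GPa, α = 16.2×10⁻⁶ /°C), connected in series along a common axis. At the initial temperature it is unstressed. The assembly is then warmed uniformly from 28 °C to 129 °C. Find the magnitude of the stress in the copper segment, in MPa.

Free thermal expansion of the whole bar: Σ αᵢΔT Lᵢ = 12×10⁻⁶×101×575 + 23.5×10⁻⁶×101×525 + 16.2×10⁻⁶×101×280 = 2.401 mm.
The walls prevent any net length change, so an axial force P (same in every segment) develops. Compatibility: P · Σ Lᵢ/(AᵢEᵢ) = δ_free.
The series flexibility is Σ Lᵢ/(AᵢEᵢ) = 575/(1600×32×10³) + 525/(675×70×10³) + 280/(750×124×10³) = 2.535×10⁻⁵ mm/N.
P = 2.401 / 2.535×10⁻⁵ = 94710 N = 94.71 kN, compressive.
σ_{copper} = P / A = 94710 / 750 = 126.3 MPa.

σ ≈ 126 MPa (compressive)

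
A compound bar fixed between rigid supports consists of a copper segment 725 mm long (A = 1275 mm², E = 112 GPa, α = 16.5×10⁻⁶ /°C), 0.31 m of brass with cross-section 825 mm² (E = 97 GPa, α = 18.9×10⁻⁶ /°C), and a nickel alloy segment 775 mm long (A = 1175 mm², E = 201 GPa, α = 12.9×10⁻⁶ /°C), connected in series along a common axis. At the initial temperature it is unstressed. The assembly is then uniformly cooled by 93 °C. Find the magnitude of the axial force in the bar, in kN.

P ≈ 212 kN (tensile)

Free thermal contraction of the whole bar: Σ αᵢΔT Lᵢ = 16.5×10⁻⁶×93×725 + 18.9×10⁻⁶×93×310 + 12.9×10⁻⁶×93×775 = 2.587 mm.
The rigid supports impose zero overall length change; the single axial force P common to all segments must satisfy P Σ Lᵢ/(AᵢEᵢ) = δ_free.
The series flexibility is Σ Lᵢ/(AᵢEᵢ) = 725/(1275×112×10³) + 310/(825×97×10³) + 775/(1175×201×10³) = 1.223×10⁻⁵ mm/N.
P = 2.587 / 1.223×10⁻⁵ = 211500 N = 211.5 kN, tensile.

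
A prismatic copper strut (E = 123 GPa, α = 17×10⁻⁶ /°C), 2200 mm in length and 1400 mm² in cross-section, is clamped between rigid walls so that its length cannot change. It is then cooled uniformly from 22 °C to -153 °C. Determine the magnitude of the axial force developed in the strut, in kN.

The ends cannot move, so σ = EαΔT = 123×10³ × 17×10⁻⁶ × 175 = 365.9 MPa.
Axial force P = σA = 365.9 × 1400 = 512300 N = 512.3 kN, tensile.

P ≈ 512 kN (tensile)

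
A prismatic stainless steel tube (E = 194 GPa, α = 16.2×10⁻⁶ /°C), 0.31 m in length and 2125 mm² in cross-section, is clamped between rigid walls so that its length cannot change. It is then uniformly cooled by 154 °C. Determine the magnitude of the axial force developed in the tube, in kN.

With zero net strain, σ = E·αΔT = 194 GPa × 16.2×10⁻⁶ × 154 = 484 MPa.
Axial force P = σA = 484 × 2125 = 1.028×10⁶ N = 1028 kN, tensile.

P ≈ 1030 kN (tensile)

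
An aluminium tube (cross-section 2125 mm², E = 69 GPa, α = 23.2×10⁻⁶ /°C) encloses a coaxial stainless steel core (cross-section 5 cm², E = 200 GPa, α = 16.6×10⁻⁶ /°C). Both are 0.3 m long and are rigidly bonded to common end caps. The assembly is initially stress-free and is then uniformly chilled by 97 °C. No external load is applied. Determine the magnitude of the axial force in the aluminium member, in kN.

Equilibrium of a rigid end plate with no external load gives equal and opposite internal forces ±P in the two members. Since α_{aluminium} > α_{stainless steel}, cooling drives the aluminium into tension and the stainless steel into compression.
Compatibility of the two members (thermal + elastic change equal): (α₁ − α₂)ΔT = P·[1/(A₁E₁) + 1/(A₂E₂)].
|α₁ − α₂|·ΔT = 6.6×10⁻⁶ × 97 = 0.0006402.
1/(A₁E₁) + 1/(A₂E₂) = 1/(2125×69×10³) + 1/(500×200×10³) = 1.682×10⁻⁸ N⁻¹.
So P = 0.0006402 / 1.682×10⁻⁸ = 38.06 kN.

P ≈ 38.1 kN (tensile in the aluminium)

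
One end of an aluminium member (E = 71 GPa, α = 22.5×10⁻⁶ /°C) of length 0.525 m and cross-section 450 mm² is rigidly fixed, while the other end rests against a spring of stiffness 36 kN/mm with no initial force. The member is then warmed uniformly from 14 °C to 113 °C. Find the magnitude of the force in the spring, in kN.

P ≈ 26.5 kN

Free thermal expansion: δ_free = αΔT L = 22.5×10⁻⁶ × 99 × 525 = 1.169 mm.
Let P be the compressive force at the spring. The member shortens elastically by PL/(AE) and the spring compresses by P/k; together these equal δ_free.
P [ L/(AE) + 1/k ] = δ_free → P [ 525/(450×71×10³) + 1/(36×10³) ] = 1.169.
P = 1.169 / 4.421×10⁻⁵ = 26450 N.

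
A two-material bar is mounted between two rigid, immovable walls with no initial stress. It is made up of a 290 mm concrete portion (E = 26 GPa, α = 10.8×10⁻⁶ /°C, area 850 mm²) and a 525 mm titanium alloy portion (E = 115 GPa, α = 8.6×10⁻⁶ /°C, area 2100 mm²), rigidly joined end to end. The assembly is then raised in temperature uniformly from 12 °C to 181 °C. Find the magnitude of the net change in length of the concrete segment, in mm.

If the supports were absent, the total length change would be Σ αᵢΔT Lᵢ = 10.8×10⁻⁶×169×290 + 8.6×10⁻⁶×169×525 = 1.292 mm.
Since the ends are fixed, an axial force P builds up, equal in every segment, with P · Σ Lᵢ/(AᵢEᵢ) = δ_free.
The series flexibility is Σ Lᵢ/(AᵢEᵢ) = 290/(850×26×10³) + 525/(2100×115×10³) = 1.53×10⁻⁵ mm/N.
Hence P = δ_free / Σ(L/AE) = 1.292/1.53×10⁻⁵ = 84.49 kN (compressive).
For the concrete segment, free thermal change = 10.8×10⁻⁶×169×290 = 0.5293 mm and elastic change from P = 84490×290/(850×26×10³) = 1.109 mm; these oppose, so the net change is 0.579 mm (segment shortens).

|ΔL| ≈ 0.579 mm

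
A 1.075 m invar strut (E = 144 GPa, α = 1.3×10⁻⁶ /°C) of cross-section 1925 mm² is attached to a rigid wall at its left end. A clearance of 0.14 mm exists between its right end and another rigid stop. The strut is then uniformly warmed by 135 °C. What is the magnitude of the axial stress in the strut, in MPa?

σ ≈ 6.52 MPa (compressive)

Unrestrained expansion: δ_free = αΔT L = 1.3×10⁻⁶ × 135 × 1075 = 0.1887 mm.
After closing the 0.14 mm clearance, 0.1887 − 0.14 = 0.04866 mm of expansion remains to be suppressed by the wall.
That suppressed elongation corresponds to σ = E·Δ/L = 144×10³ × 0.04866/1075 = 6.519 MPa.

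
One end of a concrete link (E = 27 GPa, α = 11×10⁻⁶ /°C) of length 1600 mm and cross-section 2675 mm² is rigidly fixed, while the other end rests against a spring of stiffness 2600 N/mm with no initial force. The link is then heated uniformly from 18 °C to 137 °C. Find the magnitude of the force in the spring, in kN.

P ≈ 5.15 kN

The unrestrained thermal change is αΔT L = 11×10⁻⁶ × 119 × 1600 = 2.094 mm.
Let P be the compressive force at the spring. The link shortens elastically by PL/(AE) and the spring compresses by P/k; together these equal δ_free.
P [ L/(AE) + 1/k ] = δ_free → P [ 1600/(2675×27×10³) + 1/(2600) ] = 2.094.
P = 2.094 / 0.0004068 = 5149 N.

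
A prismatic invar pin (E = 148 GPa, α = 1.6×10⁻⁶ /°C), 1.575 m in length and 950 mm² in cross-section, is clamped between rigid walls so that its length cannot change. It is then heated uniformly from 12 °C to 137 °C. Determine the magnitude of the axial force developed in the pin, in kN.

The ends cannot move, so σ = EαΔT = 148×10³ × 1.6×10⁻⁶ × 125 = 29.6 MPa.
Then P = σA = 29.6 × 950 mm² = 28.12 kN, compressive.

P ≈ 28.1 kN (compressive)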